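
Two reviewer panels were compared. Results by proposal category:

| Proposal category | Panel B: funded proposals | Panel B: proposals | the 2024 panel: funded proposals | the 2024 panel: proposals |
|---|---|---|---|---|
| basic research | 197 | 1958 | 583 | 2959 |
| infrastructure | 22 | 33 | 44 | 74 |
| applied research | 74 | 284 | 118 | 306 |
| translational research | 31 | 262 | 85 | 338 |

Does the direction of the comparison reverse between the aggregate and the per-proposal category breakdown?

Basic research: Panel B 197/1958 = 10.1%, the 2024 panel 583/2959 = 19.7% → the 2024 panel
Infrastructure: Panel B 22/33 = 66.7%, the 2024 panel 44/74 = 59.5% → Panel B
Applied research: Panel B 74/284 = 26.1%, the 2024 panel 118/306 = 38.6% → the 2024 panel
Translational research: Panel B 31/262 = 11.8%, the 2024 panel 85/338 = 25.1% → the 2024 panel
Overall: Panel B 324/2537 = 12.8%, the 2024 panel 830/3677 = 22.6% → the 2024 panel
Neither sweeps: Panel B wins 1 of 4 groups, the 2024 panel wins 3. The 2024 panel wins overall but not every group — no Simpson reversal.

No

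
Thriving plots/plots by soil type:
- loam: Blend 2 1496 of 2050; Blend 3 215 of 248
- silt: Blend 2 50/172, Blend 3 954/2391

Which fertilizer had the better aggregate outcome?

Blend 2

Loam: Blend 2 1496/2050 = 73.0%, Blend 3 215/248 = 86.7% → Blend 3
Silt: Blend 2 50/172 = 29.1%, Blend 3 954/2391 = 39.9% → Blend 3
Overall: Blend 2 1546/2222 = 69.6%, Blend 3 1169/2639 = 44.3% → Blend 2
(Blend 3 wins every soil group but Blend 2 wins overall — Blend 3's plots skew toward the low-rate silt group.)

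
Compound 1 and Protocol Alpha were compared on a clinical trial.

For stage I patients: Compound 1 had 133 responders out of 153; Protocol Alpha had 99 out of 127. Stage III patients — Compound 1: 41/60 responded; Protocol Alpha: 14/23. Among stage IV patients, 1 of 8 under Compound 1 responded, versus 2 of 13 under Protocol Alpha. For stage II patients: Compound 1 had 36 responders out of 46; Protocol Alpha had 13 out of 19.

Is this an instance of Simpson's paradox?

Stage I: Compound 1 133/153 = 86.9%, Protocol Alpha 99/127 = 78.0% → Compound 1
Stage III: Compound 1 41/60 = 68.3%, Protocol Alpha 14/23 = 60.9% → Compound 1
Stage IV: Compound 1 1/8 = 12.5%, Protocol Alpha 2/13 = 15.4% → Protocol Alpha
Stage II: Compound 1 36/46 = 78.3%, Protocol Alpha 13/19 = 68.4% → Compound 1
Overall: Compound 1 211/267 = 79.0%, Protocol Alpha 128/182 = 70.3% → Compound 1
Neither sweeps: Compound 1 wins 3 of 4 groups, Protocol Alpha wins 1. Compound 1 wins overall but not every group — no Simpson reversal.

No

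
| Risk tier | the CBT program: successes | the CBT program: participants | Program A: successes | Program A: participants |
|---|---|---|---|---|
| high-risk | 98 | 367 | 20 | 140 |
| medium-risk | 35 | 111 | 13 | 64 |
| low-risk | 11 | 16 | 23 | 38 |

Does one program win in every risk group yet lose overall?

High-risk: the CBT program 98/367 = 26.7%, Program A 20/140 = 14.3% → the CBT program
Medium-risk: the CBT program 35/111 = 31.5%, Program A 13/64 = 20.3% → the CBT program
Low-risk: the CBT program 11/16 = 68.8%, Program A 23/38 = 60.5% → the CBT program
Overall: the CBT program 144/494 = 29.1%, Program A 56/242 = 23.1% → the CBT program
The CBT program wins overall and in every risk group — no reversal.

No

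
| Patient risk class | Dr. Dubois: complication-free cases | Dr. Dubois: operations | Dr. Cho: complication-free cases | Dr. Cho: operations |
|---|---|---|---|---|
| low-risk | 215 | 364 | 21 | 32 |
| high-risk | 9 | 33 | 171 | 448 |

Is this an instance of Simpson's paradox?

Yes

Low-risk: Dr. Dubois 215/364 = 59.1%, Dr. Cho 21/32 = 65.6% → Dr. Cho
High-risk: Dr. Dubois 9/33 = 27.3%, Dr. Cho 171/448 = 38.2% → Dr. Cho
Overall: Dr. Dubois 224/397 = 56.4%, Dr. Cho 192/480 = 40.0% → Dr. Dubois
Dr. Cho wins each patient risk group but Dr. Dubois wins overall — the comparison reverses. Dr. Cho's operations skew toward high-risk, which has a lower base rate.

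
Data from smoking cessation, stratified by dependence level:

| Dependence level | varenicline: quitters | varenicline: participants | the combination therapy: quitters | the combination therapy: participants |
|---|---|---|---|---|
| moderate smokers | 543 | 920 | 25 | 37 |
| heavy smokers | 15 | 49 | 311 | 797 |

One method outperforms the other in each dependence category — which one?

the combination therapy

Moderate smokers: varenicline 543/920 = 59.0%, the combination therapy 25/37 = 67.6% → the combination therapy
Heavy smokers: varenicline 15/49 = 30.6%, the combination therapy 311/797 = 39.0% → the combination therapy
The combination therapy has the higher rate in both groups.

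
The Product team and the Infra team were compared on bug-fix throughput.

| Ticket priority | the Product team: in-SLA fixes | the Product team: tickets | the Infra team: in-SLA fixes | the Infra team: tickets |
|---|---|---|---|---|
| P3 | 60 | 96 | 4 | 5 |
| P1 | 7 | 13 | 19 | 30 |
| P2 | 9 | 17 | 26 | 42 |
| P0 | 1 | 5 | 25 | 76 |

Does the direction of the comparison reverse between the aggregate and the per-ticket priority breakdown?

Yes

P3: the Product team 60/96 = 62.5%, the Infra team 4/5 = 80.0% → the Infra team
P1: the Product team 7/13 = 53.8%, the Infra team 19/30 = 63.3% → the Infra team
P2: the Product team 9/17 = 52.9%, the Infra team 26/42 = 61.9% → the Infra team
P0: the Product team 1/5 = 20.0%, the Infra team 25/76 = 32.9% → the Infra team
Overall: the Product team 77/131 = 58.8%, the Infra team 74/153 = 48.4% → the Product team
The Infra team wins each ticket group but the Product team wins overall — the comparison reverses. The Infra team's tickets skew toward P0, which has a lower base rate.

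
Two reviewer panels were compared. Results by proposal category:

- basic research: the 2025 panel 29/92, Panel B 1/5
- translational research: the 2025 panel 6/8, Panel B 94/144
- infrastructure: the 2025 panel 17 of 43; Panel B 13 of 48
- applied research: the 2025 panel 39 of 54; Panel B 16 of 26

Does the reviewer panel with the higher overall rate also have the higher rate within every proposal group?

Basic research: the 2025 panel 29/92 = 31.5%, Panel B 1/5 = 20.0% → the 2025 panel
Translational research: the 2025 panel 6/8 = 75.0%, Panel B 94/144 = 65.3% → the 2025 panel
Infrastructure: the 2025 panel 17/43 = 39.5%, Panel B 13/48 = 27.1% → the 2025 panel
Applied research: the 2025 panel 39/54 = 72.2%, Panel B 16/26 = 61.5% → the 2025 panel
Overall: the 2025 panel 91/197 = 46.2%, Panel B 124/223 = 55.6% → Panel B
The 2025 panel wins each proposal group but Panel B wins overall — the comparison reverses. The 2025 panel's proposals skew toward basic research, which has a lower base rate.

No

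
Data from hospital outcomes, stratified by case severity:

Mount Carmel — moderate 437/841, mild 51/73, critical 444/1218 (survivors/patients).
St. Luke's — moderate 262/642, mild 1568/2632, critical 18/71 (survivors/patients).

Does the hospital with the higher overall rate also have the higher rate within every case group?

Moderate: Mount Carmel 437/841 = 52.0%, St. Luke's 262/642 = 40.8% → Mount Carmel
Mild: Mount Carmel 51/73 = 69.9%, St. Luke's 1568/2632 = 59.6% → Mount Carmel
Critical: Mount Carmel 444/1218 = 36.5%, St. Luke's 18/71 = 25.4% → Mount Carmel
Overall: Mount Carmel 932/2132 = 43.7%, St. Luke's 1848/3345 = 55.2% → St. Luke's
Mount Carmel wins each case group but St. Luke's wins overall — the comparison reverses. Mount Carmel's patients skew toward critical, which has a lower base rate.

No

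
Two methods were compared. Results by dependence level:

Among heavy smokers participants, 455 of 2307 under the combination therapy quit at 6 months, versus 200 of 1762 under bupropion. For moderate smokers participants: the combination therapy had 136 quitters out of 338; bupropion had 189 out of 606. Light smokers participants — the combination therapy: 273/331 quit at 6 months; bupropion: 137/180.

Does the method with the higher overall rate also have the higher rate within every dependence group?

Yes

Heavy smokers: the combination therapy 455/2307 = 19.7%, bupropion 200/1762 = 11.4% → the combination therapy
Moderate smokers: the combination therapy 136/338 = 40.2%, bupropion 189/606 = 31.2% → the combination therapy
Light smokers: the combination therapy 273/331 = 82.5%, bupropion 137/180 = 76.1% → the combination therapy
Overall: the combination therapy 864/2976 = 29.0%, bupropion 526/2548 = 20.6% → the combination therapy
The combination therapy wins overall and in every dependence group — no reversal.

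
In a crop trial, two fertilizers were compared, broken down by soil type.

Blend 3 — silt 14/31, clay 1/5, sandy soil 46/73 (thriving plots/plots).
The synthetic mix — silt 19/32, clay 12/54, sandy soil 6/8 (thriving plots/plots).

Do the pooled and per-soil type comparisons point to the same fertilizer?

No

Silt: Blend 3 14/31 = 45.2%, the synthetic mix 19/32 = 59.4% → the synthetic mix
Clay: Blend 3 1/5 = 20.0%, the synthetic mix 12/54 = 22.2% → the synthetic mix
Sandy soil: Blend 3 46/73 = 63.0%, the synthetic mix 6/8 = 75.0% → the synthetic mix
Overall: Blend 3 61/109 = 56.0%, the synthetic mix 37/94 = 39.4% → Blend 3
The synthetic mix wins each soil group but Blend 3 wins overall — the comparison reverses. The synthetic mix's plots skew toward clay, which has a lower base rate.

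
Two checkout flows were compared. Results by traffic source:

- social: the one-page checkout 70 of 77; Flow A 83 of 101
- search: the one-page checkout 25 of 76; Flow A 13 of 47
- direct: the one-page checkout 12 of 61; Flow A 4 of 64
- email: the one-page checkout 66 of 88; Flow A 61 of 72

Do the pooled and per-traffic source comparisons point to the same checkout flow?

Social: the one-page checkout 70/77 = 90.9%, Flow A 83/101 = 82.2% → the one-page checkout
Search: the one-page checkout 25/76 = 32.9%, Flow A 13/47 = 27.7% → the one-page checkout
Direct: the one-page checkout 12/61 = 19.7%, Flow A 4/64 = 6.2% → the one-page checkout
Email: the one-page checkout 66/88 = 75.0%, Flow A 61/72 = 84.7% → Flow A
Overall: the one-page checkout 173/302 = 57.3%, Flow A 161/284 = 56.7% → the one-page checkout
Neither sweeps: the one-page checkout wins 3 of 4 groups, Flow A wins 1. The one-page checkout wins overall but not every group — no Simpson reversal.

No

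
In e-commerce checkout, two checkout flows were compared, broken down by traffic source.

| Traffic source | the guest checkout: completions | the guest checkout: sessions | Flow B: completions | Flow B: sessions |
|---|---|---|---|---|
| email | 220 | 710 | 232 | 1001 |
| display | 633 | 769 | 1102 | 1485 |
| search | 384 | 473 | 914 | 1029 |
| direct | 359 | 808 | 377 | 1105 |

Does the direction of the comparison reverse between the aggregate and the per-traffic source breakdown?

No

Email: the guest checkout 220/710 = 31.0%, Flow B 232/1001 = 23.2% → the guest checkout
Display: the guest checkout 633/769 = 82.3%, Flow B 1102/1485 = 74.2% → the guest checkout
Search: the guest checkout 384/473 = 81.2%, Flow B 914/1029 = 88.8% → Flow B
Direct: the guest checkout 359/808 = 44.4%, Flow B 377/1105 = 34.1% → the guest checkout
Overall: the guest checkout 1596/2760 = 57.8%, Flow B 2625/4620 = 56.8% → the guest checkout
Neither sweeps: the guest checkout wins 3 of 4 groups, Flow B wins 1. The guest checkout wins overall but not every group — no Simpson reversal.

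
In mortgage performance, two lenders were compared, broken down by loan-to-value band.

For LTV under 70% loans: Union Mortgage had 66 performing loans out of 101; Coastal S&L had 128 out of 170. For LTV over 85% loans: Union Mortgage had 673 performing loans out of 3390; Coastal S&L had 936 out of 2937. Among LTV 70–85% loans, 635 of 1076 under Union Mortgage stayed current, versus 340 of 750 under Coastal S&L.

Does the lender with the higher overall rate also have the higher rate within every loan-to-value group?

No

LTV under 70%: Union Mortgage 66/101 = 65.3%, Coastal S&L 128/170 = 75.3% → Coastal S&L
LTV over 85%: Union Mortgage 673/3390 = 19.9%, Coastal S&L 936/2937 = 31.9% → Coastal S&L
LTV 70–85%: Union Mortgage 635/1076 = 59.0%, Coastal S&L 340/750 = 45.3% → Union Mortgage
Overall: Union Mortgage 1374/4567 = 30.1%, Coastal S&L 1404/3857 = 36.4% → Coastal S&L
Neither sweeps: Union Mortgage wins 1 of 3 groups, Coastal S&L wins 2. Coastal S&L wins overall but not every group — no Simpson reversal.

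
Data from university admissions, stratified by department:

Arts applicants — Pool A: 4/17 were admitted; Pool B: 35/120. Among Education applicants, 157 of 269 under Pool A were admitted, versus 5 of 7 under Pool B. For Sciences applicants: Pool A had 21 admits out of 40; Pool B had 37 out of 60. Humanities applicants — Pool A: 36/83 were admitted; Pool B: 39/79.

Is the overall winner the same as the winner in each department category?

Arts: Pool A 4/17 = 23.5%, Pool B 35/120 = 29.2% → Pool B
Education: Pool A 157/269 = 58.4%, Pool B 5/7 = 71.4% → Pool B
Sciences: Pool A 21/40 = 52.5%, Pool B 37/60 = 61.7% → Pool B
Humanities: Pool A 36/83 = 43.4%, Pool B 39/79 = 49.4% → Pool B
Overall: Pool A 218/409 = 53.3%, Pool B 116/266 = 43.6% → Pool A
Pool B wins each department group but Pool A wins overall — the comparison reverses. Pool B's applicants skew toward Arts, which has a lower base rate.

No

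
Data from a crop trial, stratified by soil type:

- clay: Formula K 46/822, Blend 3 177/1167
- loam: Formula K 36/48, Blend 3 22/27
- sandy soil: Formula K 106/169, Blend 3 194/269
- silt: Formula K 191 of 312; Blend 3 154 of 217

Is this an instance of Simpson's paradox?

Clay: Formula K 46/822 = 5.6%, Blend 3 177/1167 = 15.2% → Blend 3
Loam: Formula K 36/48 = 75.0%, Blend 3 22/27 = 81.5% → Blend 3
Sandy soil: Formula K 106/169 = 62.7%, Blend 3 194/269 = 72.1% → Blend 3
Silt: Formula K 191/312 = 61.2%, Blend 3 154/217 = 71.0% → Blend 3
Overall: Formula K 379/1351 = 28.1%, Blend 3 547/1680 = 32.6% → Blend 3
Blend 3 wins overall and in every soil group — no reversal.

No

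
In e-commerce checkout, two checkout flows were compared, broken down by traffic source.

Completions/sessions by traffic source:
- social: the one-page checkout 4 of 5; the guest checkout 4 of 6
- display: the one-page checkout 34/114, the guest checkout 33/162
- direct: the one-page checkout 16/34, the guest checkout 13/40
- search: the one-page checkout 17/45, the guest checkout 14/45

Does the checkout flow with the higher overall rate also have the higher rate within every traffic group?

Social: the one-page checkout 4/5 = 80.0%, the guest checkout 4/6 = 66.7% → the one-page checkout
Display: the one-page checkout 34/114 = 29.8%, the guest checkout 33/162 = 20.4% → the one-page checkout
Direct: the one-page checkout 16/34 = 47.1%, the guest checkout 13/40 = 32.5% → the one-page checkout
Search: the one-page checkout 17/45 = 37.8%, the guest checkout 14/45 = 31.1% → the one-page checkout
Overall: the one-page checkout 71/198 = 35.9%, the guest checkout 64/253 = 25.3% → the one-page checkout
The one-page checkout wins overall and in every traffic group — no reversal.

Yes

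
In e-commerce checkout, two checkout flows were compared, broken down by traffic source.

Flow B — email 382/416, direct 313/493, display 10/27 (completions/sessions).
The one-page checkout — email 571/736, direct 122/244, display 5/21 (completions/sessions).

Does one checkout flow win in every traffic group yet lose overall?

Email: Flow B 382/416 = 91.8%, the one-page checkout 571/736 = 77.6% → Flow B
Direct: Flow B 313/493 = 63.5%, the one-page checkout 122/244 = 50.0% → Flow B
Display: Flow B 10/27 = 37.0%, the one-page checkout 5/21 = 23.8% → Flow B
Overall: Flow B 705/936 = 75.3%, the one-page checkout 698/1001 = 69.7% → Flow B
Flow B wins overall and in every traffic group — no reversal.

No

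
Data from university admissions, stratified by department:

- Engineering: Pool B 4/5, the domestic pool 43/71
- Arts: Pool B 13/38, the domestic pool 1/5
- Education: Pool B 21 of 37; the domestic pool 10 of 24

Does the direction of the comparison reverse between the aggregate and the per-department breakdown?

Yes

Engineering: Pool B 4/5 = 80.0%, the domestic pool 43/71 = 60.6% → Pool B
Arts: Pool B 13/38 = 34.2%, the domestic pool 1/5 = 20.0% → Pool B
Education: Pool B 21/37 = 56.8%, the domestic pool 10/24 = 41.7% → Pool B
Overall: Pool B 38/80 = 47.5%, the domestic pool 54/100 = 54.0% → the domestic pool
Pool B wins each department group but the domestic pool wins overall — the comparison reverses. Pool B's applicants skew toward Arts, which has a lower base rate.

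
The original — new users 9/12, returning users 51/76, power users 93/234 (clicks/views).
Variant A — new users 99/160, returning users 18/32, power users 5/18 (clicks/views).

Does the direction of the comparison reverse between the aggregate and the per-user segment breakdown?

Yes

New users: the original 9/12 = 75.0%, Variant A 99/160 = 61.9% → the original
Returning users: the original 51/76 = 67.1%, Variant A 18/32 = 56.2% → the original
Power users: the original 93/234 = 39.7%, Variant A 5/18 = 27.8% → the original
Overall: the original 153/322 = 47.5%, Variant A 122/210 = 58.1% → Variant A
The original wins each user group but Variant A wins overall — the comparison reverses. The original's views skew toward power users, which has a lower base rate.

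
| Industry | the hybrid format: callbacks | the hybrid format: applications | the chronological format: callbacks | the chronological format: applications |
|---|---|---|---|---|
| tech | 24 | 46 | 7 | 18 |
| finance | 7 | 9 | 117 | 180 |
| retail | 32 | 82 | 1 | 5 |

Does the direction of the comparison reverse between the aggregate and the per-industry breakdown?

Yes

Tech: the hybrid format 24/46 = 52.2%, the chronological format 7/18 = 38.9% → the hybrid format
Finance: the hybrid format 7/9 = 77.8%, the chronological format 117/180 = 65.0% → the hybrid format
Retail: the hybrid format 32/82 = 39.0%, the chronological format 1/5 = 20.0% → the hybrid format
Overall: the hybrid format 63/137 = 46.0%, the chronological format 125/203 = 61.6% → the chronological format
The hybrid format wins each industry group but the chronological format wins overall — the comparison reverses. The hybrid format's applications skew toward retail, which has a lower base rate.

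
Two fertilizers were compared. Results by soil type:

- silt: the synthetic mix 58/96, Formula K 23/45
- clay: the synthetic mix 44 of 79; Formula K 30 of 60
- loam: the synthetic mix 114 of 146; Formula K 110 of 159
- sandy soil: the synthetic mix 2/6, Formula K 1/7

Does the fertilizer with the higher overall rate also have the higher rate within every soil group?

Yes

Silt: the synthetic mix 58/96 = 60.4%, Formula K 23/45 = 51.1% → the synthetic mix
Clay: the synthetic mix 44/79 = 55.7%, Formula K 30/60 = 50.0% → the synthetic mix
Loam: the synthetic mix 114/146 = 78.1%, Formula K 110/159 = 69.2% → the synthetic mix
Sandy soil: the synthetic mix 2/6 = 33.3%, Formula K 1/7 = 14.3% → the synthetic mix
Overall: the synthetic mix 218/327 = 66.7%, Formula K 164/271 = 60.5% → the synthetic mix
The synthetic mix wins overall and in every soil group — no reversal.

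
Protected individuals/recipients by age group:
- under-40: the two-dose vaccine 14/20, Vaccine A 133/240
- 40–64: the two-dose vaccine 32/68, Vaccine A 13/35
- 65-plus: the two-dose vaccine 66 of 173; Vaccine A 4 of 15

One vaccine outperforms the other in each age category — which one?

Under-40: the two-dose vaccine 14/20 = 70.0%, Vaccine A 133/240 = 55.4% → the two-dose vaccine
40–64: the two-dose vaccine 32/68 = 47.1%, Vaccine A 13/35 = 37.1% → the two-dose vaccine
65-plus: the two-dose vaccine 66/173 = 38.2%, Vaccine A 4/15 = 26.7% → the two-dose vaccine
The two-dose vaccine has the higher rate in all 3 groups.

the two-dose vaccine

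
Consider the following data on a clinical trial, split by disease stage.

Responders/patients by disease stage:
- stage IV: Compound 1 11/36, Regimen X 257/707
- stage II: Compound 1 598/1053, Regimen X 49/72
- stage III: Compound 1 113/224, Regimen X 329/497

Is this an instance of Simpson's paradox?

Stage IV: Compound 1 11/36 = 30.6%, Regimen X 257/707 = 36.4% → Regimen X
Stage II: Compound 1 598/1053 = 56.8%, Regimen X 49/72 = 68.1% → Regimen X
Stage III: Compound 1 113/224 = 50.4%, Regimen X 329/497 = 66.2% → Regimen X
Overall: Compound 1 722/1313 = 55.0%, Regimen X 635/1276 = 49.8% → Compound 1
Regimen X wins each disease group but Compound 1 wins overall — the comparison reverses. Regimen X's patients skew toward stage IV, which has a lower base rate.

Yes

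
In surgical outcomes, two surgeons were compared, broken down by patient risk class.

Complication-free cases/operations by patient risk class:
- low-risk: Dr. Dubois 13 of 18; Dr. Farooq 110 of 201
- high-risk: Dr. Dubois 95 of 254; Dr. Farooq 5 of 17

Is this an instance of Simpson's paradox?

Yes

Low-risk: Dr. Dubois 13/18 = 72.2%, Dr. Farooq 110/201 = 54.7% → Dr. Dubois
High-risk: Dr. Dubois 95/254 = 37.4%, Dr. Farooq 5/17 = 29.4% → Dr. Dubois
Overall: Dr. Dubois 108/272 = 39.7%, Dr. Farooq 115/218 = 52.8% → Dr. Farooq
Dr. Dubois wins each patient risk group but Dr. Farooq wins overall — the comparison reverses. Dr. Dubois's operations skew toward high-risk, which has a lower base rate.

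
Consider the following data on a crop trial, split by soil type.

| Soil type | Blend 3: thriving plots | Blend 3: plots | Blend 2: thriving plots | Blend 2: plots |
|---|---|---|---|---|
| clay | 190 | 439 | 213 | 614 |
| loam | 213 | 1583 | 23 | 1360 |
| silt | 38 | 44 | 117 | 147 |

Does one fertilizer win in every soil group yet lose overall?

No

Clay: Blend 3 190/439 = 43.3%, Blend 2 213/614 = 34.7% → Blend 3
Loam: Blend 3 213/1583 = 13.5%, Blend 2 23/1360 = 1.7% → Blend 3
Silt: Blend 3 38/44 = 86.4%, Blend 2 117/147 = 79.6% → Blend 3
Overall: Blend 3 441/2066 = 21.3%, Blend 2 353/2121 = 16.6% → Blend 3
Blend 3 wins overall and in every soil group — no reversal.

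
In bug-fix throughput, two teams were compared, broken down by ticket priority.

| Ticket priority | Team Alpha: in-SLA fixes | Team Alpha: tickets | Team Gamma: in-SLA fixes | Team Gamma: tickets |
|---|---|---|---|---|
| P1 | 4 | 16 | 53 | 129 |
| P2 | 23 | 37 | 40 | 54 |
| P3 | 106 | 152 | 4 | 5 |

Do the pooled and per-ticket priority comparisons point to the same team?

P1: Team Alpha 4/16 = 25.0%, Team Gamma 53/129 = 41.1% → Team Gamma
P2: Team Alpha 23/37 = 62.2%, Team Gamma 40/54 = 74.1% → Team Gamma
P3: Team Alpha 106/152 = 69.7%, Team Gamma 4/5 = 80.0% → Team Gamma
Overall: Team Alpha 133/205 = 64.9%, Team Gamma 97/188 = 51.6% → Team Alpha
Team Gamma wins each ticket group but Team Alpha wins overall — the comparison reverses. Team Gamma's tickets skew toward P1, which has a lower base rate.

No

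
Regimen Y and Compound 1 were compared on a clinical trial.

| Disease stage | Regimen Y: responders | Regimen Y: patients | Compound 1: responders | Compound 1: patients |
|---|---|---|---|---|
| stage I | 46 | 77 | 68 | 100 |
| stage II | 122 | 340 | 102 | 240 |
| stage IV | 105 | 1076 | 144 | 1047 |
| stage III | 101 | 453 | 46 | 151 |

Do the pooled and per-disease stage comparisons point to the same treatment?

Yes

Stage I: Regimen Y 46/77 = 59.7%, Compound 1 68/100 = 68.0% → Compound 1
Stage II: Regimen Y 122/340 = 35.9%, Compound 1 102/240 = 42.5% → Compound 1
Stage IV: Regimen Y 105/1076 = 9.8%, Compound 1 144/1047 = 13.8% → Compound 1
Stage III: Regimen Y 101/453 = 22.3%, Compound 1 46/151 = 30.5% → Compound 1
Overall: Regimen Y 374/1946 = 19.2%, Compound 1 360/1538 = 23.4% → Compound 1
Compound 1 wins overall and in every disease group — no reversal.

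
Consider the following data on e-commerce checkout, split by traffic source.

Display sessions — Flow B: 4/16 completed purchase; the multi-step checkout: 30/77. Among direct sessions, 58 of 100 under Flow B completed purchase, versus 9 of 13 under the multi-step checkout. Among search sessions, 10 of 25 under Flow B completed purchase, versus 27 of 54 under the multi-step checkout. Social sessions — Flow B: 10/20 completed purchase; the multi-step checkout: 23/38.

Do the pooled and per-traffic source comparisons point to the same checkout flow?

No

Display: Flow B 4/16 = 25.0%, the multi-step checkout 30/77 = 39.0% → the multi-step checkout
Direct: Flow B 58/100 = 58.0%, the multi-step checkout 9/13 = 69.2% → the multi-step checkout
Search: Flow B 10/25 = 40.0%, the multi-step checkout 27/54 = 50.0% → the multi-step checkout
Social: Flow B 10/20 = 50.0%, the multi-step checkout 23/38 = 60.5% → the multi-step checkout
Overall: Flow B 82/161 = 50.9%, the multi-step checkout 89/182 = 48.9% → Flow B
The multi-step checkout wins each traffic group but Flow B wins overall — the comparison reverses. The multi-step checkout's sessions skew toward display, which has a lower base rate.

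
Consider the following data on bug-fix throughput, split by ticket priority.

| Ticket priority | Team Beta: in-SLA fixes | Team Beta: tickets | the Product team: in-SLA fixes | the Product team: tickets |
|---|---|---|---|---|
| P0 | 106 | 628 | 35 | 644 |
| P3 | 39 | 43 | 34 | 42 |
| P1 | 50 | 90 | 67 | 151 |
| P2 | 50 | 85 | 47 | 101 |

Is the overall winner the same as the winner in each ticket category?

Yes

P0: Team Beta 106/628 = 16.9%, the Product team 35/644 = 5.4% → Team Beta
P3: Team Beta 39/43 = 90.7%, the Product team 34/42 = 81.0% → Team Beta
P1: Team Beta 50/90 = 55.6%, the Product team 67/151 = 44.4% → Team Beta
P2: Team Beta 50/85 = 58.8%, the Product team 47/101 = 46.5% → Team Beta
Overall: Team Beta 245/846 = 29.0%, the Product team 183/938 = 19.5% → Team Beta
Team Beta wins overall and in every ticket group — no reversal.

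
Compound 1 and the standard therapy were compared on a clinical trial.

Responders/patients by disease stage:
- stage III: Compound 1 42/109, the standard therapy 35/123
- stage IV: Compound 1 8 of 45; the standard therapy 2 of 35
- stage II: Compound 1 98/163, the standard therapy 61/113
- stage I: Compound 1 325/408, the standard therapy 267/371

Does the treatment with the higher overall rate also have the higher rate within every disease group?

Stage III: Compound 1 42/109 = 38.5%, the standard therapy 35/123 = 28.5% → Compound 1
Stage IV: Compound 1 8/45 = 17.8%, the standard therapy 2/35 = 5.7% → Compound 1
Stage II: Compound 1 98/163 = 60.1%, the standard therapy 61/113 = 54.0% → Compound 1
Stage I: Compound 1 325/408 = 79.7%, the standard therapy 267/371 = 72.0% → Compound 1
Overall: Compound 1 473/725 = 65.2%, the standard therapy 365/642 = 56.9% → Compound 1
Compound 1 wins overall and in every disease group — no reversal.

Yes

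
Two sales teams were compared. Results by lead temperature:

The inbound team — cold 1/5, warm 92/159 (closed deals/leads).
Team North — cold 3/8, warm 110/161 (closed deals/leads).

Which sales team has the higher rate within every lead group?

Cold: the inbound team 1/5 = 20.0%, Team North 3/8 = 37.5% → Team North
Warm: the inbound team 92/159 = 57.9%, Team North 110/161 = 68.3% → Team North
Team North has the higher rate in both groups.

Team North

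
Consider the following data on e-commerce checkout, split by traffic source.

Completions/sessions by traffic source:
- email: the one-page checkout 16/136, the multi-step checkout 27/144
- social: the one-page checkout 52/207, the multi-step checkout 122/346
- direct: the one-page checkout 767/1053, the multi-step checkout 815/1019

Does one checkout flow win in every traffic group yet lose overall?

No

Email: the one-page checkout 16/136 = 11.8%, the multi-step checkout 27/144 = 18.8% → the multi-step checkout
Social: the one-page checkout 52/207 = 25.1%, the multi-step checkout 122/346 = 35.3% → the multi-step checkout
Direct: the one-page checkout 767/1053 = 72.8%, the multi-step checkout 815/1019 = 80.0% → the multi-step checkout
Overall: the one-page checkout 835/1396 = 59.8%, the multi-step checkout 964/1509 = 63.9% → the multi-step checkout
The multi-step checkout wins overall and in every traffic group — no reversal.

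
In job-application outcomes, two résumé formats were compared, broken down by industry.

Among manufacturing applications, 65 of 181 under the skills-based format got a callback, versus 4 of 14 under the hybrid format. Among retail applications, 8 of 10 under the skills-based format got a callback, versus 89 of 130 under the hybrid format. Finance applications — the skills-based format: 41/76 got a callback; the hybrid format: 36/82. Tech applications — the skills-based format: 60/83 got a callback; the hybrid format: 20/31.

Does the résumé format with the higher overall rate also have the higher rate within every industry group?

No

Manufacturing: the skills-based format 65/181 = 35.9%, the hybrid format 4/14 = 28.6% → the skills-based format
Retail: the skills-based format 8/10 = 80.0%, the hybrid format 89/130 = 68.5% → the skills-based format
Finance: the skills-based format 41/76 = 53.9%, the hybrid format 36/82 = 43.9% → the skills-based format
Tech: the skills-based format 60/83 = 72.3%, the hybrid format 20/31 = 64.5% → the skills-based format
Overall: the skills-based format 174/350 = 49.7%, the hybrid format 149/257 = 58.0% → the hybrid format
The skills-based format wins each industry group but the hybrid format wins overall — the comparison reverses. The skills-based format's applications skew toward manufacturing, which has a lower base rate.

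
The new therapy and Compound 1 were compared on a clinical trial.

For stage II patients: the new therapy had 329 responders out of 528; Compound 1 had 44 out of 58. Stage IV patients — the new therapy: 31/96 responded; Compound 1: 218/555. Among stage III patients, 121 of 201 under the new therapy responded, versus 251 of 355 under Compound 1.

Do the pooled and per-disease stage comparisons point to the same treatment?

Stage II: the new therapy 329/528 = 62.3%, Compound 1 44/58 = 75.9% → Compound 1
Stage IV: the new therapy 31/96 = 32.3%, Compound 1 218/555 = 39.3% → Compound 1
Stage III: the new therapy 121/201 = 60.2%, Compound 1 251/355 = 70.7% → Compound 1
Overall: the new therapy 481/825 = 58.3%, Compound 1 513/968 = 53.0% → the new therapy
Compound 1 wins each disease group but the new therapy wins overall — the comparison reverses. Compound 1's patients skew toward stage IV, which has a lower base rate.

No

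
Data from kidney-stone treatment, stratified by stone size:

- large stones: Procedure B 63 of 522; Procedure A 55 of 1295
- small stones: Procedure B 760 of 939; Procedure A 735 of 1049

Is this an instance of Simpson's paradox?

Large stones: Procedure B 63/522 = 12.1%, Procedure A 55/1295 = 4.2% → Procedure B
Small stones: Procedure B 760/939 = 80.9%, Procedure A 735/1049 = 70.1% → Procedure B
Overall: Procedure B 823/1461 = 56.3%, Procedure A 790/2344 = 33.7% → Procedure B
Procedure B wins overall and in every stone group — no reversal.

No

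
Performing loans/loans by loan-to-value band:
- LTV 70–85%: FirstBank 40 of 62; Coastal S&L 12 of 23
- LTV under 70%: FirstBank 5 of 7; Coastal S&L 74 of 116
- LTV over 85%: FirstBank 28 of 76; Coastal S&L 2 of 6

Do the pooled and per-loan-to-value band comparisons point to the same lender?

No

LTV 70–85%: FirstBank 40/62 = 64.5%, Coastal S&L 12/23 = 52.2% → FirstBank
LTV under 70%: FirstBank 5/7 = 71.4%, Coastal S&L 74/116 = 63.8% → FirstBank
LTV over 85%: FirstBank 28/76 = 36.8%, Coastal S&L 2/6 = 33.3% → FirstBank
Overall: FirstBank 73/145 = 50.3%, Coastal S&L 88/145 = 60.7% → Coastal S&L
FirstBank wins each loan-to-value group but Coastal S&L wins overall — the comparison reverses. FirstBank's loans skew toward LTV over 85%, which has a lower base rate.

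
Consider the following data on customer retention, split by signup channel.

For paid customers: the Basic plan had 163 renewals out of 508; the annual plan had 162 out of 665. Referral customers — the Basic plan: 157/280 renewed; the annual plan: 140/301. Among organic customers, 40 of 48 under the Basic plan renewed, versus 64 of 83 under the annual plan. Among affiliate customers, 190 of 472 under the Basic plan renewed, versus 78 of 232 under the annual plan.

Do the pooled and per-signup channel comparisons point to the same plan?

Yes

Paid: the Basic plan 163/508 = 32.1%, the annual plan 162/665 = 24.4% → the Basic plan
Referral: the Basic plan 157/280 = 56.1%, the annual plan 140/301 = 46.5% → the Basic plan
Organic: the Basic plan 40/48 = 83.3%, the annual plan 64/83 = 77.1% → the Basic plan
Affiliate: the Basic plan 190/472 = 40.3%, the annual plan 78/232 = 33.6% → the Basic plan
Overall: the Basic plan 550/1308 = 42.0%, the annual plan 444/1281 = 34.7% → the Basic plan
The Basic plan wins overall and in every signup group — no reversal.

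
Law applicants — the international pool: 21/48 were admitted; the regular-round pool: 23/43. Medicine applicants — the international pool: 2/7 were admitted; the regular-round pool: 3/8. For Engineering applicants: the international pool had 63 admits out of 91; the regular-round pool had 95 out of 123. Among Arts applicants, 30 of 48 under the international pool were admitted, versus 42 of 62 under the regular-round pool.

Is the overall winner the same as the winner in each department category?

Yes

Law: the international pool 21/48 = 43.8%, the regular-round pool 23/43 = 53.5% → the regular-round pool
Medicine: the international pool 2/7 = 28.6%, the regular-round pool 3/8 = 37.5% → the regular-round pool
Engineering: the international pool 63/91 = 69.2%, the regular-round pool 95/123 = 77.2% → the regular-round pool
Arts: the international pool 30/48 = 62.5%, the regular-round pool 42/62 = 67.7% → the regular-round pool
Overall: the international pool 116/194 = 59.8%, the regular-round pool 163/236 = 69.1% → the regular-round pool
The regular-round pool wins overall and in every department group — no reversal.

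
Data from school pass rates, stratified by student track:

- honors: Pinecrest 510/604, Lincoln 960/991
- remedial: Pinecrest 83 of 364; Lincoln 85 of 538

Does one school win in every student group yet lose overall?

Honors: Pinecrest 510/604 = 84.4%, Lincoln 960/991 = 96.9% → Lincoln
Remedial: Pinecrest 83/364 = 22.8%, Lincoln 85/538 = 15.8% → Pinecrest
Overall: Pinecrest 593/968 = 61.3%, Lincoln 1045/1529 = 68.3% → Lincoln
Neither sweeps: Pinecrest wins 1 of 2 groups, Lincoln wins 1. Lincoln wins overall but not every group — no Simpson reversal.

No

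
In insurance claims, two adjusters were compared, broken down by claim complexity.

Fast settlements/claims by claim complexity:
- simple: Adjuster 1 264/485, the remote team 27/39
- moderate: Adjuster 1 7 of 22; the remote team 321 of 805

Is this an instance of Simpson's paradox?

Simple: Adjuster 1 264/485 = 54.4%, the remote team 27/39 = 69.2% → the remote team
Moderate: Adjuster 1 7/22 = 31.8%, the remote team 321/805 = 39.9% → the remote team
Overall: Adjuster 1 271/507 = 53.5%, the remote team 348/844 = 41.2% → Adjuster 1
The remote team wins each claim group but Adjuster 1 wins overall — the comparison reverses. The remote team's claims skew toward moderate, which has a lower base rate.

Yes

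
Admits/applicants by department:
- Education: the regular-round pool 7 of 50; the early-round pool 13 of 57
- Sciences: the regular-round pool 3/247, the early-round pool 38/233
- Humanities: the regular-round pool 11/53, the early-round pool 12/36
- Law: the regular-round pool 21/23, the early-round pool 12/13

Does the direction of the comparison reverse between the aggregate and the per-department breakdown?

Education: the regular-round pool 7/50 = 14.0%, the early-round pool 13/57 = 22.8% → the early-round pool
Sciences: the regular-round pool 3/247 = 1.2%, the early-round pool 38/233 = 16.3% → the early-round pool
Humanities: the regular-round pool 11/53 = 20.8%, the early-round pool 12/36 = 33.3% → the early-round pool
Law: the regular-round pool 21/23 = 91.3%, the early-round pool 12/13 = 92.3% → the early-round pool
Overall: the regular-round pool 42/373 = 11.3%, the early-round pool 75/339 = 22.1% → the early-round pool
The early-round pool wins overall and in every department group — no reversal.

No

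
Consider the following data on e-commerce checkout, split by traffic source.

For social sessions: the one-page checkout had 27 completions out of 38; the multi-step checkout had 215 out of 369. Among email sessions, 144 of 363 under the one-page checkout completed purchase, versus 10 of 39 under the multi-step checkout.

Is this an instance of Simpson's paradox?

Yes

Social: the one-page checkout 27/38 = 71.1%, the multi-step checkout 215/369 = 58.3% → the one-page checkout
Email: the one-page checkout 144/363 = 39.7%, the multi-step checkout 10/39 = 25.6% → the one-page checkout
Overall: the one-page checkout 171/401 = 42.6%, the multi-step checkout 225/408 = 55.1% → the multi-step checkout
The one-page checkout wins each traffic group but the multi-step checkout wins overall — the comparison reverses. The one-page checkout's sessions skew toward email, which has a lower base rate.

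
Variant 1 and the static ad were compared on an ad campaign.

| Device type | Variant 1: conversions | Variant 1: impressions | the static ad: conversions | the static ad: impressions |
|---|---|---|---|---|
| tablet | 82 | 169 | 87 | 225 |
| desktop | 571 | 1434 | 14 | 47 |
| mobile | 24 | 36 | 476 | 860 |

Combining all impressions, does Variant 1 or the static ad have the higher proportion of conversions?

Tablet: Variant 1 82/169 = 48.5%, the static ad 87/225 = 38.7% → Variant 1
Desktop: Variant 1 571/1434 = 39.8%, the static ad 14/47 = 29.8% → Variant 1
Mobile: Variant 1 24/36 = 66.7%, the static ad 476/860 = 55.3% → Variant 1
Overall: Variant 1 677/1639 = 41.3%, the static ad 577/1132 = 51.0% → the static ad
(Variant 1 wins every device group but the static ad wins overall — Variant 1's impressions skew toward the low-rate desktop group.)

the static ad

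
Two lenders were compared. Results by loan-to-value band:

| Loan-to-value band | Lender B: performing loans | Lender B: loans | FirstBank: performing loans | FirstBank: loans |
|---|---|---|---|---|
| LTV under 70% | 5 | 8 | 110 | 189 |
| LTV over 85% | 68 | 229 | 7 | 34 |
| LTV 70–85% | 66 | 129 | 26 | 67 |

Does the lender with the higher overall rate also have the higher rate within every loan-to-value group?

No

LTV under 70%: Lender B 5/8 = 62.5%, FirstBank 110/189 = 58.2% → Lender B
LTV over 85%: Lender B 68/229 = 29.7%, FirstBank 7/34 = 20.6% → Lender B
LTV 70–85%: Lender B 66/129 = 51.2%, FirstBank 26/67 = 38.8% → Lender B
Overall: Lender B 139/366 = 38.0%, FirstBank 143/290 = 49.3% → FirstBank
Lender B wins each loan-to-value group but FirstBank wins overall — the comparison reverses. Lender B's loans skew toward LTV over 85%, which has a lower base rate.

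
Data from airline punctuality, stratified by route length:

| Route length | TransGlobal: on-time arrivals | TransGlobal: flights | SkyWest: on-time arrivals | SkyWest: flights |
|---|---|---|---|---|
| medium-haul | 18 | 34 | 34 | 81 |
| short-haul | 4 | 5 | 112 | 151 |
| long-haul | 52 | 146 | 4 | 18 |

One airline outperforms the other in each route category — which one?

Medium-haul: TransGlobal 18/34 = 52.9%, SkyWest 34/81 = 42.0% → TransGlobal
Short-haul: TransGlobal 4/5 = 80.0%, SkyWest 112/151 = 74.2% → TransGlobal
Long-haul: TransGlobal 52/146 = 35.6%, SkyWest 4/18 = 22.2% → TransGlobal
TransGlobal has the higher rate in all 3 groups.

TransGlobal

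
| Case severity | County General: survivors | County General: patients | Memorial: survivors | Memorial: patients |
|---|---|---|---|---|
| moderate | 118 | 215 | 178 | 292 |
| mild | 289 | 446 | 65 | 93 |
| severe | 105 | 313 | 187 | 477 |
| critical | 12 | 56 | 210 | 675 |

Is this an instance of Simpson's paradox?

Yes

Moderate: County General 118/215 = 54.9%, Memorial 178/292 = 61.0% → Memorial
Mild: County General 289/446 = 64.8%, Memorial 65/93 = 69.9% → Memorial
Severe: County General 105/313 = 33.5%, Memorial 187/477 = 39.2% → Memorial
Critical: County General 12/56 = 21.4%, Memorial 210/675 = 31.1% → Memorial
Overall: County General 524/1030 = 50.9%, Memorial 640/1537 = 41.6% → County General
Memorial wins each case group but County General wins overall — the comparison reverses. Memorial's patients skew toward critical, which has a lower base rate.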